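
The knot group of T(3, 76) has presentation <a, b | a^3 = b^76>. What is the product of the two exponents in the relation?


The relation is a^3 = b^76.
Product of exponents = 3 * 76
= 228

228


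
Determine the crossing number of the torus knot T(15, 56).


For a torus knot T(p, q) with gcd(p,q)=1,
the crossing number is min(p*(q-1), q*(p-1)).
p*(q-1) = 15*55 = 825
q*(p-1) = 56*14 = 784
min(825, 784) = 784

784


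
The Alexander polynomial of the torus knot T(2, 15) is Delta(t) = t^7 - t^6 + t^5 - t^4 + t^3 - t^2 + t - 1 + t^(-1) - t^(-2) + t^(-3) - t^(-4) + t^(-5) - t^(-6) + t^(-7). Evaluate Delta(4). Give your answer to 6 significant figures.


Substituting t = 4 into Delta(t) = t^7 - t^6 + t^5 - t^4 + t^3 - t^2 + t - 1 + t^(-1) - t^(-2) + t^(-3) - t^(-4) + t^(-5) - t^(-6) + t^(-7):
Term values: (16384) + (-4096) + (1024) + (-256) + (64) + (-16) + (4) + (-1) + (0.25) + (-0.0625) + (0.015625) + (-0.00390625) + (0.000976562) + (-0.000244141) + (6.10352e-05)
Sum = 13107.20001
Rounded to 6 significant figures: 13107.2

13107.2


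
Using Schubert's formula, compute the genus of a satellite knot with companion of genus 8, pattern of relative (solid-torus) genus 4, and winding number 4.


Schubert: g(satellite) = g_rel(pattern) + |winding| * g(companion),
where g_rel(pattern) is the genus of the pattern relative to the solid torus.
= 4 + 4 * 8
= 4 + 32 = 36

36


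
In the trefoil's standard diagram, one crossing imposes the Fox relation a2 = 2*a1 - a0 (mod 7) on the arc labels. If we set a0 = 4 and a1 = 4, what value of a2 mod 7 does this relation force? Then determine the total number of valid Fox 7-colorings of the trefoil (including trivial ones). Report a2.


Step 1: Apply the given crossing relation 2*a1 - a0 - a2 = 0 (mod 7).
  a2 = 2*a1 - a0 mod 7
  a2 = 2*4 - 4 mod 7
  a2 = 8 - 4 mod 7
  a2 = 4 mod 7 = 4
Step 2: The trefoil has determinant 3.
  Number of Fox p-colorings (p prime) is p^2 if p = 3, else p.
  Since 7 does not divide 3, only trivial (constant) colorings exist.
  (Here a0 = a1 = a2 = 4, the constant coloring, which is valid.)
  Total colorings = 7
Step 3: a2 = 4, total Fox 7-colorings = 7

4


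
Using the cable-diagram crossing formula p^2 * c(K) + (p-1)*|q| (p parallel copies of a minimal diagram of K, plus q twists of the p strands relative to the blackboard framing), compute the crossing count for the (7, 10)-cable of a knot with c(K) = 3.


Step 1: Each of the c(K) crossings of the companion diagram becomes p*p = p^2 crossings among the p parallel strands, and each of the |q| twists s_1 s_2 ... s_(p-1) adds (p-1) crossings.
  Crossings = p^2 * c(K) + (p-1)*|q|
Step 2: = 7^2 * 3 + (7-1)*10
Step 3: = 49*3 + 6*10
Step 4: = 147 + 60 = 207

207


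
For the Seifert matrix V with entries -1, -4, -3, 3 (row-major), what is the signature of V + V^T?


Step 1: V + V^T = [[-2, -7], [-7, 6]]
Step 2: trace = 4, det = -61
Step 3: Discriminant = 4^2 - 4*(-61) = 260
Step 4: Eigenvalues: 10.0623, -6.06226
Step 5: Signature = (# positive eigenvalues) - (# negative eigenvalues) = 0

0


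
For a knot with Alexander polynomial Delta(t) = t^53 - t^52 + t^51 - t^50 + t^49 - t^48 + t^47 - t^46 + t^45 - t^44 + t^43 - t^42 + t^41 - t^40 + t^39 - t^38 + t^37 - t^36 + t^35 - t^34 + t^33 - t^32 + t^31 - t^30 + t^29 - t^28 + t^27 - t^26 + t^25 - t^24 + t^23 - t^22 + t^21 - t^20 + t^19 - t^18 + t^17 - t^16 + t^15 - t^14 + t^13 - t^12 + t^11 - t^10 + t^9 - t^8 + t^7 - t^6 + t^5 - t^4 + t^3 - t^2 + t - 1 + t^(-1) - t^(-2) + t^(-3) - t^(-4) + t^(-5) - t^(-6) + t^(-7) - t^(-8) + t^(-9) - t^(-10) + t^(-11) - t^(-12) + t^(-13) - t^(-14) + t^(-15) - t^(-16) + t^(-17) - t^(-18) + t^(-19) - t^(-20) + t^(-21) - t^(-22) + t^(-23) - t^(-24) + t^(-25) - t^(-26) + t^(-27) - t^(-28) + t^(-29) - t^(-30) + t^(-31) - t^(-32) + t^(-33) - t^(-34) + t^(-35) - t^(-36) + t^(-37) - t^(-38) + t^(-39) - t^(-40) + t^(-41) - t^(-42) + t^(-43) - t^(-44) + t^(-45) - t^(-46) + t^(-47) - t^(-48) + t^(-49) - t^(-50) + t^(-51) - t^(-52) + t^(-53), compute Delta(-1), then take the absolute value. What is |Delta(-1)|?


Step 1: The polynomial has 107 terms with alternating signs, exponents from 53 down to -53.
Step 2: Substitute t = -1. The i-th term has coefficient (-1)^i and exponent (m-i),
  so its value is (-1)^i * (-1)^(m-i) = (-1)^m = -1 for every i.
Step 3: All 107 terms equal -1, so Delta(-1) = 107 * (-1) = -107
Step 4: |Delta(-1)| = 107

107


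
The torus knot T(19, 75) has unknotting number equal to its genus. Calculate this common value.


For a torus knot T(p,q), both the unknotting number and genus equal (p-1)(q-1)/2.
= (19-1)(75-1)/2
= 18*74/2
= 1332/2 = 666

666


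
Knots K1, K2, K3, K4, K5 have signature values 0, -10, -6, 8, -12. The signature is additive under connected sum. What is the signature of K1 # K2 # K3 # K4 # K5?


The signature is additive under connected sum.
signature(K1 # K2 # K3 # K4 # K5) = (0) + (-10) + (-6) + (8) + (-12)
= -20

-20


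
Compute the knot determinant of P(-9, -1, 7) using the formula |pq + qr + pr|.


Step 1: Compute pq + qr + pr.
pq = (-9)*(-1) = 9
qr = (-1)*7 = -7
pr = (-9)*7 = -63
pq + qr + pr = 9 + (-7) + (-63) = -61
Step 2: Take absolute value.
det(P(-9,-1,7)) = |-61| = 61

61


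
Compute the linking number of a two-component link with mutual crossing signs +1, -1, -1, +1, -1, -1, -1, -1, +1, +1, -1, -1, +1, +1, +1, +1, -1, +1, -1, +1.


Step 1: Count positive crossings: 10
Step 2: Count negative crossings: 10
Step 3: Sum of signs = 10 - 10 = 0
Step 4: Linking number = sum/2 = 0/2 = 0

0


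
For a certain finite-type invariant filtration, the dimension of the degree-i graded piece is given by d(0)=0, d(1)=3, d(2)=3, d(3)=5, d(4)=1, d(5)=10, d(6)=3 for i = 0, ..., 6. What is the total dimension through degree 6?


Total dimension = d(0) + d(1) + ... + d(6)
= 0 + 3 + 3 + 5 + 1 + 10 + 3
= 25

25


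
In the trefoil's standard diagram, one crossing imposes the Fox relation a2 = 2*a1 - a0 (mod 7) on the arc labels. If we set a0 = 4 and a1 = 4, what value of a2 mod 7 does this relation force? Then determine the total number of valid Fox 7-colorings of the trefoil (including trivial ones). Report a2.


Step 1: Apply the given crossing relation 2*a1 - a0 - a2 = 0 (mod 7).
  a2 = 2*a1 - a0 mod 7
  a2 = 2*4 - 4 mod 7
  a2 = 8 - 4 mod 7
  a2 = 4 mod 7 = 4
Step 2: The trefoil has determinant 3.
  Number of Fox p-colorings (p prime) is p^2 if p = 3, else p.
  Since 7 does not divide 3, only trivial (constant) colorings exist.
  (Here a0 = a1 = a2 = 4, the constant coloring, which is valid.)
  Total colorings = 7
Step 3: a2 = 4, total Fox 7-colorings = 7

4


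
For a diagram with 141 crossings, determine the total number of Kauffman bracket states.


Each crossing contributes 2 choices (A-smoothing or B-smoothing).
Total states = 2^141 = 2787593149816327892691964784081045188247552

2787593149816327892691964784081045188247552


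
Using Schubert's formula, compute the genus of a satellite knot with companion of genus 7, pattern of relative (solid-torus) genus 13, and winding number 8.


Schubert: g(satellite) = g_rel(pattern) + |winding| * g(companion),
where g_rel(pattern) is the genus of the pattern relative to the solid torus.
= 13 + 8 * 7
= 13 + 56 = 69

69


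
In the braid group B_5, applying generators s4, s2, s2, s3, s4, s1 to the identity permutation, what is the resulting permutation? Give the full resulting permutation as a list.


Starting with identity [1, 2, 3, 4, 5].
Apply generators in sequence:
  After s4: [1, 2, 3, 5, 4]
  After s2: [1, 3, 2, 5, 4]
  After s2: [1, 2, 3, 5, 4]
  After s3: [1, 2, 5, 3, 4]
  After s4: [1, 2, 5, 4, 3]
  After s1: [2, 1, 5, 4, 3]
Final permutation: [2, 1, 5, 4, 3]

[2, 1, 5, 4, 3]


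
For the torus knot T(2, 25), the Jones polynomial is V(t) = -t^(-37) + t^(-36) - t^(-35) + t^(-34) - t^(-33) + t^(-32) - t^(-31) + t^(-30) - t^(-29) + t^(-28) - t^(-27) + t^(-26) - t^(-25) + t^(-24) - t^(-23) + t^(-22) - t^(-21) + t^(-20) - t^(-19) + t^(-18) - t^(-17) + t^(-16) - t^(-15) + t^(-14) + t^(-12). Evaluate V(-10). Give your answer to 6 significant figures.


Substituting t = -10 into V(t) = -t^(-37) + t^(-36) - t^(-35) + t^(-34) - t^(-33) + t^(-32) - t^(-31) + t^(-30) - t^(-29) + t^(-28) - t^(-27) + t^(-26) - t^(-25) + t^(-24) - t^(-23) + t^(-22) - t^(-21) + t^(-20) - t^(-19) + t^(-18) - t^(-17) + t^(-16) - t^(-15) + t^(-14) + t^(-12):
  (-)t^(-37) = 1e-37
  (+)t^(-36) = 1e-36
  (-)t^(-35) = 1e-35
  (+)t^(-34) = 1e-34
  (-)t^(-33) = 1e-33
  (+)t^(-32) = 1e-32
  (-)t^(-31) = 1e-31
  (+)t^(-30) = 1e-30
  (-)t^(-29) = 1e-29
  (+)t^(-28) = 1e-28
  (-)t^(-27) = 1e-27
  (+)t^(-26) = 1e-26
  (-)t^(-25) = 1e-25
  (+)t^(-24) = 1e-24
  (-)t^(-23) = 1e-23
  (+)t^(-22) = 1e-22
  (-)t^(-21) = 1e-21
  (+)t^(-20) = 1e-20
  (-)t^(-19) = 1e-19
  (+)t^(-18) = 1e-18
  (-)t^(-17) = 1e-17
  (+)t^(-16) = 1e-16
  (-)t^(-15) = 1e-15
  (+)t^(-14) = 1e-14
  (+)t^(-12) = 1e-12
Sum = (1e-37) + (1e-36) + (1e-35) + (1e-34) + (1e-33) + (1e-32) + (1e-31) + (1e-30) + (1e-29) + (1e-28) + (1e-27) + (1e-26) + (1e-25) + (1e-24) + (1e-23) + (1e-22) + (1e-21) + (1e-20) + (1e-19) + (1e-18) + (1e-17) + (1e-16) + (1e-15) + (1e-14) + (1e-12)
= 1.011111111e-12
Rounded to 6 significant figures: 1.01111e-12

1.01111e-12


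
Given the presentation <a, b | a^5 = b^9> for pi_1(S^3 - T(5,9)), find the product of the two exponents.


The relation is a^5 = b^9.
Product of exponents = 5 * 9
= 45

45


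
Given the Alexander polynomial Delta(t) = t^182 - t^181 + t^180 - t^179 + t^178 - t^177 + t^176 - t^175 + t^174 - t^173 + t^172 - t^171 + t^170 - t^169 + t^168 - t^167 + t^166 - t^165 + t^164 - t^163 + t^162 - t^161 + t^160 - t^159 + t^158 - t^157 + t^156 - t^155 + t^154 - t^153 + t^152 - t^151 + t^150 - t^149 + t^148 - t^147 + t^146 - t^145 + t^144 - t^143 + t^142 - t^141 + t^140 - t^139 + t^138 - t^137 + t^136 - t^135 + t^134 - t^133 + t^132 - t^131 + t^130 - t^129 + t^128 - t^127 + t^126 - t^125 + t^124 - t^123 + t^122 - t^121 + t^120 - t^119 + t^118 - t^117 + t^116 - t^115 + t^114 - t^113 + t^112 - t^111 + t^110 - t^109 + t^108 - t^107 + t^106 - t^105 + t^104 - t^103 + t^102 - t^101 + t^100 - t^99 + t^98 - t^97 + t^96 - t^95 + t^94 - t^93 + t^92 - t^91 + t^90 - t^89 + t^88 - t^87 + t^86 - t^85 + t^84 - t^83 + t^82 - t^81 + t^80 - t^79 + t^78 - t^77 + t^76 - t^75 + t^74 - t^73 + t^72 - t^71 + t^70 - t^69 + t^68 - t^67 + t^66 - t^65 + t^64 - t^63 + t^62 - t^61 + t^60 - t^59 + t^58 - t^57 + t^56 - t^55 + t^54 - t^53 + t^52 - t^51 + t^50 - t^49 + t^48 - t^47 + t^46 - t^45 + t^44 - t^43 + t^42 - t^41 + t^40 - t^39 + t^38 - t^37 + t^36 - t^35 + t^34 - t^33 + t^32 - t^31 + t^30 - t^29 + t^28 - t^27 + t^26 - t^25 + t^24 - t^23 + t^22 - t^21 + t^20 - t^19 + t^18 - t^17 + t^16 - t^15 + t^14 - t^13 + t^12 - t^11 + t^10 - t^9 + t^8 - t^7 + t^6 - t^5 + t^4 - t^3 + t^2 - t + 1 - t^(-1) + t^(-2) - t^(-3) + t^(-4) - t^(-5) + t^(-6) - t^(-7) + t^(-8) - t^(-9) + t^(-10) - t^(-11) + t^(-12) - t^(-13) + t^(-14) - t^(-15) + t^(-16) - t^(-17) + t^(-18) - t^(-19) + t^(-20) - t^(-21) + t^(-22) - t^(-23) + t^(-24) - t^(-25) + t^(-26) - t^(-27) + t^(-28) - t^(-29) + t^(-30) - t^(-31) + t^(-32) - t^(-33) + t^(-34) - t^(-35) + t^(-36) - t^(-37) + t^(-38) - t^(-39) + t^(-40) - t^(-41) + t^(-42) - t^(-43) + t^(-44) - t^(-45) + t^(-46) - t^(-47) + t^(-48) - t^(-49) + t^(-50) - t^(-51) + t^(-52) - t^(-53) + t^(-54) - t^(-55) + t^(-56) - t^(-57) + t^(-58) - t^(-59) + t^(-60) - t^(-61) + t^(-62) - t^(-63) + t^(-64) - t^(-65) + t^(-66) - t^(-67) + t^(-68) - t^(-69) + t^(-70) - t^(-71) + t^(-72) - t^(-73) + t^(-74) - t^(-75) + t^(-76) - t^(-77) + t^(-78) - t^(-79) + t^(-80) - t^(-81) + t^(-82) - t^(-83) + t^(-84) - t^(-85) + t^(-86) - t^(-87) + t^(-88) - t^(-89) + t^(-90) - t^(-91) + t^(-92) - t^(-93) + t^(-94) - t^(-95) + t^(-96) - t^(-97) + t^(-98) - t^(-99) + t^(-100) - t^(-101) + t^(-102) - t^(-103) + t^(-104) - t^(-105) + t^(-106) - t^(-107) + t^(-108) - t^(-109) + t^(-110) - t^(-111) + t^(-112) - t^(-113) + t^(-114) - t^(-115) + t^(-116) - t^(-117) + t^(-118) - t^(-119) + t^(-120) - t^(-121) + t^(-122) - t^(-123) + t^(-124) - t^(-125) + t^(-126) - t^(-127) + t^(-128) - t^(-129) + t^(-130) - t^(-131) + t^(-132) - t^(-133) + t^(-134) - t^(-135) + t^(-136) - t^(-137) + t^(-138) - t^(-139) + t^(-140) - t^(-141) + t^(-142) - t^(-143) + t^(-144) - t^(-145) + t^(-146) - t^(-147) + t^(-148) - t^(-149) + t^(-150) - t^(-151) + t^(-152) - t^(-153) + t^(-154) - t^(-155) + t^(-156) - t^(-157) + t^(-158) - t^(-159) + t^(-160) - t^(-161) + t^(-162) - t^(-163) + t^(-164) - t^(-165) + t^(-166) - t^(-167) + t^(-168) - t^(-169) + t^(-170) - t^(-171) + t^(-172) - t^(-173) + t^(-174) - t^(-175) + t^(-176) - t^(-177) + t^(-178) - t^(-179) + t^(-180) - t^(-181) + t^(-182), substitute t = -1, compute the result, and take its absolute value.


Step 1: The polynomial has 365 terms with alternating signs, exponents from 182 down to -182.
Step 2: Substitute t = -1. The i-th term has coefficient (-1)^i and exponent (m-i),
  so its value is (-1)^i * (-1)^(m-i) = (-1)^m = 1 for every i.
Step 3: All 365 terms equal 1, so Delta(-1) = 365 * (1) = 365
Step 4: |Delta(-1)| = 365

365


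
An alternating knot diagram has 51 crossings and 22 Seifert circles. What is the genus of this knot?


For alternating knots, g = (c - s + 1)/2.
= (51 - 22 + 1)/2
= 30/2 = 15

15


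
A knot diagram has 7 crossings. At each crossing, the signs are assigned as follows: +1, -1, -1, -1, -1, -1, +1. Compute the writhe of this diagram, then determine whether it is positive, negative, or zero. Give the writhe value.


Step 1: Count positive crossings (+1).
Positive crossings: 2
Step 2: Count negative crossings (-1).
Negative crossings: 5
Step 3: Writhe = (positive) - (negative)
w = 2 - 5 = -3
Step 4: |w| = 3, and w is negative

-3


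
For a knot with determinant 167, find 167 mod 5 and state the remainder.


Step 1: A knot is p-colorable if and only if p divides its determinant.
Step 2: Compute 167 mod 5.
167 = 33 * 5 + 2
Step 3: 167 mod 5 = 2
Step 4: The knot is 5-colorable: no

2


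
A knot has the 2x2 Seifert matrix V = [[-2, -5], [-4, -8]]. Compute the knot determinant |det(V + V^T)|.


Step 1: Form V + V^T where V = [[-2, -5], [-4, -8]]
  V^T = [[-2, -4], [-5, -8]]
  V + V^T = [[-4, -9], [-9, -16]]
Step 2: det(V + V^T) = (-4)*(-16) - (-9)*(-9)
  = 64 - 81 = -17
Step 3: Knot determinant = |det(V + V^T)| = |-17| = 17

17


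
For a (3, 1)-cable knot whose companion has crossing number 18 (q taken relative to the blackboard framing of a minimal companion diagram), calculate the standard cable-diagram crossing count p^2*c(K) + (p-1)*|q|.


Step 1: Each of the c(K) crossings of the companion diagram becomes p*p = p^2 crossings among the p parallel strands, and each of the |q| twists s_1 s_2 ... s_(p-1) adds (p-1) crossings.
  Crossings = p^2 * c(K) + (p-1)*|q|
Step 2: = 3^2 * 18 + (3-1)*1
Step 3: = 9*18 + 2*1
Step 4: = 162 + 2 = 164

164


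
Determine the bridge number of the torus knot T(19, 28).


The bridge number of T(p,q) is min(p,q).
min(19, 28) = 19

19


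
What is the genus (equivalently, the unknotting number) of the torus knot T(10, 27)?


For a torus knot T(p,q), both the unknotting number and genus equal (p-1)(q-1)/2.
= (10-1)(27-1)/2
= 9*26/2
= 234/2 = 117

117


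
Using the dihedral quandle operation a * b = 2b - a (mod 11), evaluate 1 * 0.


1 * 0 = 2*0 - 1 mod 11
= 0 - 1 mod 11
= -1 mod 11 = 10

10


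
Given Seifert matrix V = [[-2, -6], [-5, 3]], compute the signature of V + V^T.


Step 1: V + V^T = [[-4, -11], [-11, 6]]
Step 2: trace = 2, det = -145
Step 3: Discriminant = 2^2 - 4*(-145) = 584
Step 4: Eigenvalues: 13.083, -11.083
Step 5: Signature = (# positive eigenvalues) - (# negative eigenvalues) = 0

0


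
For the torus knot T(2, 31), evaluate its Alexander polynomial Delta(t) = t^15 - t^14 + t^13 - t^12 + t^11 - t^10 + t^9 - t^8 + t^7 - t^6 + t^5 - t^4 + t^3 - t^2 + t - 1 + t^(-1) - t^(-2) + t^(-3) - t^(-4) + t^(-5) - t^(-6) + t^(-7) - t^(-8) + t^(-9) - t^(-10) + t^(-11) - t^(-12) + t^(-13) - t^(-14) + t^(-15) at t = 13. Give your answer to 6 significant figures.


Substituting t = 13 into Delta(t) = t^15 - t^14 + t^13 - t^12 + t^11 - t^10 + t^9 - t^8 + t^7 - t^6 + t^5 - t^4 + t^3 - t^2 + t - 1 + t^(-1) - t^(-2) + t^(-3) - t^(-4) + t^(-5) - t^(-6) + t^(-7) - t^(-8) + t^(-9) - t^(-10) + t^(-11) - t^(-12) + t^(-13) - t^(-14) + t^(-15):
Term values: (51185893014090760) + (-3937376385699289) + (302875106592253) + (-23298085122481) + (1792160394037) + (-137858491849) + (10604499373) + (-815730721) + (62748517) + (-4826809) + (371293) + (-28561) + (2197) + (-169) + (13) + (-1) + (0.0769231) + (-0.00591716) + (0.000455166) + (-3.50128e-05) + (2.69329e-06) + (-2.07176e-07) + (1.59366e-08) + (-1.22589e-09) + (9.42996e-11) + (-7.25382e-12) + (5.57986e-13) + (-4.2922e-14) + (3.30169e-15) + (-2.53976e-16) + (1.95366e-17)
Sum = 4.75297578e+16
Rounded to 6 significant figures: 4.75298e+16

4.75298e+16


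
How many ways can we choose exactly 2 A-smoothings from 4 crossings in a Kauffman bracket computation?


We choose which 2 of 4 crossings get A-smoothings.
C(4, 2) = 4! / (2! * 2!)
= 6

6


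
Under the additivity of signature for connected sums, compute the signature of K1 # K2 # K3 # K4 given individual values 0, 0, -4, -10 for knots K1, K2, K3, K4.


The signature is additive under connected sum.
signature(K1 # K2 # K3 # K4) = (0) + (0) + (-4) + (-10)
= -14

-14


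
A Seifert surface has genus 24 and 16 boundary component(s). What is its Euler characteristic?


chi = 2 - 2g - b
= 2 - 2*24 - 16
= 2 - 48 - 16 = -62

-62


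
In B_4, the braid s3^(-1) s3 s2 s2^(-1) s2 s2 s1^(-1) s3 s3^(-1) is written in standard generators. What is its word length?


The word length counts the number of generators (including inverses).
Listing each generator: s3^(-1), s3, s2, s2^(-1), s2, s2, s1^(-1), s3, s3^(-1)
There are 9 generators in this braid word.

9


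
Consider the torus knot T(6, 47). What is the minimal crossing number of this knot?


For a torus knot T(p, q) with gcd(p,q)=1,
the crossing number is min(p*(q-1), q*(p-1)).
p*(q-1) = 6*46 = 276
q*(p-1) = 47*5 = 235
min(276, 235) = 235

235


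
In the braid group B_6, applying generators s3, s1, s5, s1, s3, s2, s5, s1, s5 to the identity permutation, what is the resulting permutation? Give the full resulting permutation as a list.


Starting with identity [1, 2, 3, 4, 5, 6].
Apply generators in sequence:
  After s3: [1, 2, 4, 3, 5, 6]
  After s1: [2, 1, 4, 3, 5, 6]
  After s5: [2, 1, 4, 3, 6, 5]
  After s1: [1, 2, 4, 3, 6, 5]
  After s3: [1, 2, 3, 4, 6, 5]
  After s2: [1, 3, 2, 4, 6, 5]
  After s5: [1, 3, 2, 4, 5, 6]
  After s1: [3, 1, 2, 4, 5, 6]
  After s5: [3, 1, 2, 4, 6, 5]
Final permutation: [3, 1, 2, 4, 6, 5]

[3, 1, 2, 4, 6, 5]


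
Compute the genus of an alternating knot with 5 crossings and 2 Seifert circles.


For alternating knots, g = (c - s + 1)/2.
= (5 - 2 + 1)/2
= 4/2 = 2

2


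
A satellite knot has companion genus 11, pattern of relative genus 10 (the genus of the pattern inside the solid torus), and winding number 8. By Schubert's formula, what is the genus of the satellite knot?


Schubert: g(satellite) = g_rel(pattern) + |winding| * g(companion),
where g_rel(pattern) is the genus of the pattern relative to the solid torus.
= 10 + 8 * 11
= 10 + 88 = 98

98


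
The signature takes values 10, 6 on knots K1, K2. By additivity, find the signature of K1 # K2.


The signature is additive under connected sum.
signature(K1 # K2) = (10) + (6)
= 16

16


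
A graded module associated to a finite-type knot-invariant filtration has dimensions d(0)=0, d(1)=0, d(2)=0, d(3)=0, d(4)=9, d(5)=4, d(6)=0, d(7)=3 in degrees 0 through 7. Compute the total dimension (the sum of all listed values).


Total dimension = d(0) + d(1) + ... + d(7)
= 0 + 0 + 0 + 0 + 9 + 4 + 0 + 3
= 16

16


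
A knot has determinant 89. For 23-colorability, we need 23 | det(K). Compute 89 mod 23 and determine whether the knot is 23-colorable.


Step 1: A knot is p-colorable if and only if p divides its determinant.
Step 2: Compute 89 mod 23.
89 = 3 * 23 + 20
Step 3: 89 mod 23 = 20
Step 4: The knot is 23-colorable: no

20


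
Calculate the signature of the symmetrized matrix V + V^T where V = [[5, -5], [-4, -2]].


Step 1: V + V^T = [[10, -9], [-9, -4]]
Step 2: trace = 6, det = -121
Step 3: Discriminant = 6^2 - 4*(-121) = 520
Step 4: Eigenvalues: 14.4018, -8.40175
Step 5: Signature = (# positive eigenvalues) - (# negative eigenvalues) = 0

0


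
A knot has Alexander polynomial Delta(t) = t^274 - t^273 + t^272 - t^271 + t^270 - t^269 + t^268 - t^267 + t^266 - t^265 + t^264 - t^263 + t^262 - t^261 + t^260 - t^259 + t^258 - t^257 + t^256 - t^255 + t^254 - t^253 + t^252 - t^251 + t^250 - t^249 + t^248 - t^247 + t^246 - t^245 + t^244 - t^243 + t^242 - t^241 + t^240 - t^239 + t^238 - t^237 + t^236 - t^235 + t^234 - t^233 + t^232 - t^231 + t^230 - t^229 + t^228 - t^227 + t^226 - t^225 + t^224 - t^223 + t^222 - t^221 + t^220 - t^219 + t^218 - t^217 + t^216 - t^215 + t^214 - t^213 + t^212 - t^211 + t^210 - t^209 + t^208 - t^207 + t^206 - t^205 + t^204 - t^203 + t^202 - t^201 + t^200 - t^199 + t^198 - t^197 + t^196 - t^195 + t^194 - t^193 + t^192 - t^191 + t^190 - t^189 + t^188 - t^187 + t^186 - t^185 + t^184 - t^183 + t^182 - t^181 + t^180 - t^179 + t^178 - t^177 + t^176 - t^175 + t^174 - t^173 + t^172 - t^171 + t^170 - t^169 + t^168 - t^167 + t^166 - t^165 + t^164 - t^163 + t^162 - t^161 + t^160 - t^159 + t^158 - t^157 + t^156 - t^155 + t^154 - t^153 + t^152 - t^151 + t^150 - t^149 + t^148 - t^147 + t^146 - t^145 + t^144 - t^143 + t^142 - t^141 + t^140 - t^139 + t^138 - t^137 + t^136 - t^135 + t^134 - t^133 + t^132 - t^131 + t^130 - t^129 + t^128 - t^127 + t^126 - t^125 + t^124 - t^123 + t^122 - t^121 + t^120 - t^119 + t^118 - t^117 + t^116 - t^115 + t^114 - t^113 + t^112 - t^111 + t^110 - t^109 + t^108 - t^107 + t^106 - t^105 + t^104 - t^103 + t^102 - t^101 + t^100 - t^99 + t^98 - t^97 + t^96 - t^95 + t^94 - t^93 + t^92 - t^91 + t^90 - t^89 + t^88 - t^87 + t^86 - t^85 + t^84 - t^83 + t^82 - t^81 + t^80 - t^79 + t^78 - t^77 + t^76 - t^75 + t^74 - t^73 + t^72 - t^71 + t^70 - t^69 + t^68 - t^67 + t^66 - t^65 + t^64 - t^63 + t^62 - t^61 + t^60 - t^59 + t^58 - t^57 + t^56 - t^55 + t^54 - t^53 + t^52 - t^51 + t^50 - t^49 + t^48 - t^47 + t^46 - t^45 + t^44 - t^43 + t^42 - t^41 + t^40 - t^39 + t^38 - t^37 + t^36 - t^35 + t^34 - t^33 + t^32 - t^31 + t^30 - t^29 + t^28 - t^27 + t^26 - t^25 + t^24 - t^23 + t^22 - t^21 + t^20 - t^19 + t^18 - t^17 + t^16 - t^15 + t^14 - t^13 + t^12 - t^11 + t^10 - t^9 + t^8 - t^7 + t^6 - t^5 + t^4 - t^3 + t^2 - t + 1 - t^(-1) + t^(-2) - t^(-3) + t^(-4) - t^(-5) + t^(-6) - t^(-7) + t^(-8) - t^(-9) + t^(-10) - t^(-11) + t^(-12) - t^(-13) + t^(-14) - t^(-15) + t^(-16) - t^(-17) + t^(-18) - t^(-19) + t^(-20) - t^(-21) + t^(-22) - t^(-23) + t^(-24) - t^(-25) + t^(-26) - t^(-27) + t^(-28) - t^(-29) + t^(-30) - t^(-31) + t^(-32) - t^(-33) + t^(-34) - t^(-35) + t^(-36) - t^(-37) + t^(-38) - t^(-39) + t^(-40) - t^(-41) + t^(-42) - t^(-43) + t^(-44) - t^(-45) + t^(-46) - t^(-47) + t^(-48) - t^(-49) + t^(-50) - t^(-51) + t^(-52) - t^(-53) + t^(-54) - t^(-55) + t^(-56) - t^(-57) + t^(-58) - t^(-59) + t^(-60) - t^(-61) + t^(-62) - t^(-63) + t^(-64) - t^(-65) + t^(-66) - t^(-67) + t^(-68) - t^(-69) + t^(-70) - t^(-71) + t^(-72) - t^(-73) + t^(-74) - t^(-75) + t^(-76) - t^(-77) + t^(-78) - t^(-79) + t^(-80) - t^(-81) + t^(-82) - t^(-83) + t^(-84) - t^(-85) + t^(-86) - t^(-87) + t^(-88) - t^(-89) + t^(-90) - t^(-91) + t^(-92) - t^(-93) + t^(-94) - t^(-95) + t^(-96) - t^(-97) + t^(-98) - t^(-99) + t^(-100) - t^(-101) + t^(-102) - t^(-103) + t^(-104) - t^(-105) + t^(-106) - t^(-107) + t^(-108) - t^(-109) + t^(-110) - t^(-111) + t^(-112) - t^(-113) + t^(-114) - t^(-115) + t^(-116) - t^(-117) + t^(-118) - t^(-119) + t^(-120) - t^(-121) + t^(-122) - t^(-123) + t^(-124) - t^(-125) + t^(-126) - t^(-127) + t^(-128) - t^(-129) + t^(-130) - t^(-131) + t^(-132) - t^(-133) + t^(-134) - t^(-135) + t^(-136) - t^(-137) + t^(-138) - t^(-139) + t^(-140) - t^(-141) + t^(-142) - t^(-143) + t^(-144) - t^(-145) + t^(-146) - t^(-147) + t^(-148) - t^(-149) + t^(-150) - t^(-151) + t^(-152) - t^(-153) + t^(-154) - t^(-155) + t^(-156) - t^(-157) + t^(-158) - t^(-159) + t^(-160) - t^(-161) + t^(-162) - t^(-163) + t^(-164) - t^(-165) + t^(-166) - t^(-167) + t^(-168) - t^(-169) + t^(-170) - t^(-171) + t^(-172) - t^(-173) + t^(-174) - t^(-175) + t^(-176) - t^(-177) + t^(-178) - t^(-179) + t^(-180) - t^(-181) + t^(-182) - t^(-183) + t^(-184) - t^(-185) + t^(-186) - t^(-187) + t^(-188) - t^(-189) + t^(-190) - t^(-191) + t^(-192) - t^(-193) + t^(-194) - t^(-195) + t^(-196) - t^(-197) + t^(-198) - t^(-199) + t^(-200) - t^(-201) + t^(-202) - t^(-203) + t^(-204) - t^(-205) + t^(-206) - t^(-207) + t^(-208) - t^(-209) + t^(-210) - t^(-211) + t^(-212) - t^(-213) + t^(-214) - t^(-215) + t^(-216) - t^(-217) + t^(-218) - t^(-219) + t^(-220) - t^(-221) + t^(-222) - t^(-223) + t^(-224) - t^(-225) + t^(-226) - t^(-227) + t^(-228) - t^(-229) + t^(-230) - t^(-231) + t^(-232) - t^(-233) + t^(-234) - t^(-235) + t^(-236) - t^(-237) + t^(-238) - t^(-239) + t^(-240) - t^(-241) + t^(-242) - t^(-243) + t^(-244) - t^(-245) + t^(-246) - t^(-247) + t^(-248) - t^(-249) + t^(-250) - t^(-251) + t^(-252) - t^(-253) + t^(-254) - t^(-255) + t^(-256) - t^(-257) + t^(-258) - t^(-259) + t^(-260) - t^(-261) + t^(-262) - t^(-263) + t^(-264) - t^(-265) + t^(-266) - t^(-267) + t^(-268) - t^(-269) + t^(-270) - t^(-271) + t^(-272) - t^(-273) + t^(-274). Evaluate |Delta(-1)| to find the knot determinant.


Step 1: The polynomial has 549 terms with alternating signs, exponents from 274 down to -274.
Step 2: Substitute t = -1. The i-th term has coefficient (-1)^i and exponent (m-i),
  so its value is (-1)^i * (-1)^(m-i) = (-1)^m = 1 for every i.
Step 3: All 549 terms equal 1, so Delta(-1) = 549 * (1) = 549
Step 4: |Delta(-1)| = 549

549


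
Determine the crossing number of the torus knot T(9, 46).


For a torus knot T(p, q) with gcd(p,q)=1,
the crossing number is min(p*(q-1), q*(p-1)).
p*(q-1) = 9*45 = 405
q*(p-1) = 46*8 = 368
min(405, 368) = 368

368


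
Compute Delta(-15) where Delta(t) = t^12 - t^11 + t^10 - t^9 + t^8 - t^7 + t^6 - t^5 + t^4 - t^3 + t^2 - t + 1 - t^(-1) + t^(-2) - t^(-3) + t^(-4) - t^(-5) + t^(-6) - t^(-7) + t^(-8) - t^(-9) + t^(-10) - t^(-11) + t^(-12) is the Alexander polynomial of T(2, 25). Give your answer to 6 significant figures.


Substituting t = -15 into Delta(t) = t^12 - t^11 + t^10 - t^9 + t^8 - t^7 + t^6 - t^5 + t^4 - t^3 + t^2 - t + 1 - t^(-1) + t^(-2) - t^(-3) + t^(-4) - t^(-5) + t^(-6) - t^(-7) + t^(-8) - t^(-9) + t^(-10) - t^(-11) + t^(-12):
Term values: (129746337890625) + (8649755859375) + (576650390625) + (38443359375) + (2562890625) + (170859375) + (11390625) + (759375) + (50625) + (3375) + (225) + (15) + (1) + (0.0666667) + (0.00444444) + (0.000296296) + (1.97531e-05) + (1.31687e-06) + (8.77915e-08) + (5.85277e-09) + (3.90184e-10) + (2.60123e-11) + (1.73415e-12) + (1.1561e-13) + (7.70735e-15)
Sum = 1.390139335e+14
Rounded to 6 significant figures: 1.39014e+14

1.39014e+14


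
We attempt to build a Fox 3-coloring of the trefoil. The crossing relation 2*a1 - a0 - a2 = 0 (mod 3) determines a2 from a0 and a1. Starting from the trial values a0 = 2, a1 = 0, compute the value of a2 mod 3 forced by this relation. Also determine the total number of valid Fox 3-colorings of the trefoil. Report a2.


Step 1: Apply the given crossing relation 2*a1 - a0 - a2 = 0 (mod 3).
  a2 = 2*a1 - a0 mod 3
  a2 = 2*0 - 2 mod 3
  a2 = 0 - 2 mod 3
  a2 = -2 mod 3 = 1
Step 2: The trefoil has determinant 3.
  Number of Fox p-colorings (p prime) is p^2 if p = 3, else p.
  Since p = 3 divides det = 3, the trefoil is 3-colorable.
  (Indeed for p = 3 any choice of a0, a1 extends to a valid coloring; the trial (a0, a1, a2) = (2, 0, 1) satisfies all three crossing relations.)
  Total colorings = 3^2 = 9
Step 3: a2 = 1, total Fox 3-colorings = 9

1


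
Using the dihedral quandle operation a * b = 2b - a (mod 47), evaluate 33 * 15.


33 * 15 = 2*15 - 33 mod 47
= 30 - 33 mod 47
= -3 mod 47 = 44

44


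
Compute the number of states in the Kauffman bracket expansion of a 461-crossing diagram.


Each crossing contributes 2 choices (A-smoothing or B-smoothing).
Total states = 2^461 = 5954262829429611647380060634218533145425030026750509549825967711687797048224955787888157087447151129073766576998532529631515456541611261952

5954262829429611647380060634218533145425030026750509549825967711687797048224955787888157087447151129073766576998532529631515456541611261952


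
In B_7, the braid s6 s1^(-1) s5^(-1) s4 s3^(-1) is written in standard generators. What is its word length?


The word length counts the number of generators (including inverses).
Listing each generator: s6, s1^(-1), s5^(-1), s4, s3^(-1)
There are 5 generators in this braid word.

5


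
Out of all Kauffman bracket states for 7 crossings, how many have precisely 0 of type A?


We choose which 0 of 7 crossings get A-smoothings.
C(7, 0) = 7! / (0! * 7!)
= 1

1


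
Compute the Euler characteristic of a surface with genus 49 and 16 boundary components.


chi = 2 - 2g - b
= 2 - 2*49 - 16
= 2 - 98 - 16 = -112

-112


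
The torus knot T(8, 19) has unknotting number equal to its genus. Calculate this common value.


For a torus knot T(p,q), both the unknotting number and genus equal (p-1)(q-1)/2.
= (8-1)(19-1)/2
= 7*18/2
= 126/2 = 63

63


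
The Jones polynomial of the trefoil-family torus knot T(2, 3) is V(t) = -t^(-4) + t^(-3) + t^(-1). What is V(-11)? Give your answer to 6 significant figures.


Substituting t = -11 into V(t) = -t^(-4) + t^(-3) + t^(-1):
  (-)t^(-4) = -6.83013e-05
  (+)t^(-3) = -0.000751315
  (+)t^(-1) = -0.0909091
Sum = (-6.83013e-05) + (-0.000751315) + (-0.0909091)
= -0.09172870706
Rounded to 6 significant figures: -0.0917287

-0.0917287


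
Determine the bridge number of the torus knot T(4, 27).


The bridge number of T(p,q) is min(p,q).
min(4, 27) = 4

4


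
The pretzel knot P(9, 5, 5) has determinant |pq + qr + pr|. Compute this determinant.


Step 1: Compute pq + qr + pr.
pq = 9*5 = 45
qr = 5*5 = 25
pr = 9*5 = 45
pq + qr + pr = 45 + 25 + 45 = 115
Step 2: Take absolute value.
det(P(9,5,5)) = |115| = 115

115


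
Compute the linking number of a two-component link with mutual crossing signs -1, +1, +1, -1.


Step 1: Count positive crossings: 2
Step 2: Count negative crossings: 2
Step 3: Sum of signs = 2 - 2 = 0
Step 4: Linking number = sum/2 = 0/2 = 0

0


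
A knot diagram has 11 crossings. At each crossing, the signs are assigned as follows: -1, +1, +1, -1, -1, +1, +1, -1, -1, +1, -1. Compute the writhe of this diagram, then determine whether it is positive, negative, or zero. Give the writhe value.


Step 1: Count positive crossings (+1).
Positive crossings: 5
Step 2: Count negative crossings (-1).
Negative crossings: 6
Step 3: Writhe = (positive) - (negative)
w = 5 - 6 = -1
Step 4: |w| = 1, and w is negative

-1


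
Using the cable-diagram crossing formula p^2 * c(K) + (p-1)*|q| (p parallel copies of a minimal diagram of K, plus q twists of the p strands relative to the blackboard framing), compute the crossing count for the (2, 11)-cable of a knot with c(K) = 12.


Step 1: Each of the c(K) crossings of the companion diagram becomes p*p = p^2 crossings among the p parallel strands, and each of the |q| twists s_1 s_2 ... s_(p-1) adds (p-1) crossings.
  Crossings = p^2 * c(K) + (p-1)*|q|
Step 2: = 2^2 * 12 + (2-1)*11
Step 3: = 4*12 + 1*11
Step 4: = 48 + 11 = 59

59


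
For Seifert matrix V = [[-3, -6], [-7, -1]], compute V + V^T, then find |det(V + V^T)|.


Step 1: Form V + V^T where V = [[-3, -6], [-7, -1]]
  V^T = [[-3, -7], [-6, -1]]
  V + V^T = [[-6, -13], [-13, -2]]
Step 2: det(V + V^T) = (-6)*(-2) - (-13)*(-13)
  = 12 - 169 = -157
Step 3: Knot determinant = |det(V + V^T)| = |-157| = 157

157


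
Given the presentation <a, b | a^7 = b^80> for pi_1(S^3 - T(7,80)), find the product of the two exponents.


The relation is a^7 = b^80.
Product of exponents = 7 * 80
= 560

560


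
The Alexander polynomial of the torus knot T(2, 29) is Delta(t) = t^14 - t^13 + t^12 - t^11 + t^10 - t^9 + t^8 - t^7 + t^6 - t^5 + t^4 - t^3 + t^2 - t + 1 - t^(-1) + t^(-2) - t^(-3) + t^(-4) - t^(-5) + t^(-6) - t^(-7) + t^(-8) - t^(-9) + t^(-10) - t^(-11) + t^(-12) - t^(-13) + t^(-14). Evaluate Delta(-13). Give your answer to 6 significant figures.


Substituting t = -13 into Delta(t) = t^14 - t^13 + t^12 - t^11 + t^10 - t^9 + t^8 - t^7 + t^6 - t^5 + t^4 - t^3 + t^2 - t + 1 - t^(-1) + t^(-2) - t^(-3) + t^(-4) - t^(-5) + t^(-6) - t^(-7) + t^(-8) - t^(-9) + t^(-10) - t^(-11) + t^(-12) - t^(-13) + t^(-14):
Term values: (3937376385699289) + (302875106592253) + (23298085122481) + (1792160394037) + (137858491849) + (10604499373) + (815730721) + (62748517) + (4826809) + (371293) + (28561) + (2197) + (169) + (13) + (1) + (0.0769231) + (0.00591716) + (0.000455166) + (3.50128e-05) + (2.69329e-06) + (2.07176e-07) + (1.59366e-08) + (1.22589e-09) + (9.42996e-11) + (7.25382e-12) + (5.57986e-13) + (4.2922e-14) + (3.30169e-15) + (2.53976e-16)
Sum = 4.265491085e+15
Rounded to 6 significant figures: 4.26549e+15

4.26549e+15


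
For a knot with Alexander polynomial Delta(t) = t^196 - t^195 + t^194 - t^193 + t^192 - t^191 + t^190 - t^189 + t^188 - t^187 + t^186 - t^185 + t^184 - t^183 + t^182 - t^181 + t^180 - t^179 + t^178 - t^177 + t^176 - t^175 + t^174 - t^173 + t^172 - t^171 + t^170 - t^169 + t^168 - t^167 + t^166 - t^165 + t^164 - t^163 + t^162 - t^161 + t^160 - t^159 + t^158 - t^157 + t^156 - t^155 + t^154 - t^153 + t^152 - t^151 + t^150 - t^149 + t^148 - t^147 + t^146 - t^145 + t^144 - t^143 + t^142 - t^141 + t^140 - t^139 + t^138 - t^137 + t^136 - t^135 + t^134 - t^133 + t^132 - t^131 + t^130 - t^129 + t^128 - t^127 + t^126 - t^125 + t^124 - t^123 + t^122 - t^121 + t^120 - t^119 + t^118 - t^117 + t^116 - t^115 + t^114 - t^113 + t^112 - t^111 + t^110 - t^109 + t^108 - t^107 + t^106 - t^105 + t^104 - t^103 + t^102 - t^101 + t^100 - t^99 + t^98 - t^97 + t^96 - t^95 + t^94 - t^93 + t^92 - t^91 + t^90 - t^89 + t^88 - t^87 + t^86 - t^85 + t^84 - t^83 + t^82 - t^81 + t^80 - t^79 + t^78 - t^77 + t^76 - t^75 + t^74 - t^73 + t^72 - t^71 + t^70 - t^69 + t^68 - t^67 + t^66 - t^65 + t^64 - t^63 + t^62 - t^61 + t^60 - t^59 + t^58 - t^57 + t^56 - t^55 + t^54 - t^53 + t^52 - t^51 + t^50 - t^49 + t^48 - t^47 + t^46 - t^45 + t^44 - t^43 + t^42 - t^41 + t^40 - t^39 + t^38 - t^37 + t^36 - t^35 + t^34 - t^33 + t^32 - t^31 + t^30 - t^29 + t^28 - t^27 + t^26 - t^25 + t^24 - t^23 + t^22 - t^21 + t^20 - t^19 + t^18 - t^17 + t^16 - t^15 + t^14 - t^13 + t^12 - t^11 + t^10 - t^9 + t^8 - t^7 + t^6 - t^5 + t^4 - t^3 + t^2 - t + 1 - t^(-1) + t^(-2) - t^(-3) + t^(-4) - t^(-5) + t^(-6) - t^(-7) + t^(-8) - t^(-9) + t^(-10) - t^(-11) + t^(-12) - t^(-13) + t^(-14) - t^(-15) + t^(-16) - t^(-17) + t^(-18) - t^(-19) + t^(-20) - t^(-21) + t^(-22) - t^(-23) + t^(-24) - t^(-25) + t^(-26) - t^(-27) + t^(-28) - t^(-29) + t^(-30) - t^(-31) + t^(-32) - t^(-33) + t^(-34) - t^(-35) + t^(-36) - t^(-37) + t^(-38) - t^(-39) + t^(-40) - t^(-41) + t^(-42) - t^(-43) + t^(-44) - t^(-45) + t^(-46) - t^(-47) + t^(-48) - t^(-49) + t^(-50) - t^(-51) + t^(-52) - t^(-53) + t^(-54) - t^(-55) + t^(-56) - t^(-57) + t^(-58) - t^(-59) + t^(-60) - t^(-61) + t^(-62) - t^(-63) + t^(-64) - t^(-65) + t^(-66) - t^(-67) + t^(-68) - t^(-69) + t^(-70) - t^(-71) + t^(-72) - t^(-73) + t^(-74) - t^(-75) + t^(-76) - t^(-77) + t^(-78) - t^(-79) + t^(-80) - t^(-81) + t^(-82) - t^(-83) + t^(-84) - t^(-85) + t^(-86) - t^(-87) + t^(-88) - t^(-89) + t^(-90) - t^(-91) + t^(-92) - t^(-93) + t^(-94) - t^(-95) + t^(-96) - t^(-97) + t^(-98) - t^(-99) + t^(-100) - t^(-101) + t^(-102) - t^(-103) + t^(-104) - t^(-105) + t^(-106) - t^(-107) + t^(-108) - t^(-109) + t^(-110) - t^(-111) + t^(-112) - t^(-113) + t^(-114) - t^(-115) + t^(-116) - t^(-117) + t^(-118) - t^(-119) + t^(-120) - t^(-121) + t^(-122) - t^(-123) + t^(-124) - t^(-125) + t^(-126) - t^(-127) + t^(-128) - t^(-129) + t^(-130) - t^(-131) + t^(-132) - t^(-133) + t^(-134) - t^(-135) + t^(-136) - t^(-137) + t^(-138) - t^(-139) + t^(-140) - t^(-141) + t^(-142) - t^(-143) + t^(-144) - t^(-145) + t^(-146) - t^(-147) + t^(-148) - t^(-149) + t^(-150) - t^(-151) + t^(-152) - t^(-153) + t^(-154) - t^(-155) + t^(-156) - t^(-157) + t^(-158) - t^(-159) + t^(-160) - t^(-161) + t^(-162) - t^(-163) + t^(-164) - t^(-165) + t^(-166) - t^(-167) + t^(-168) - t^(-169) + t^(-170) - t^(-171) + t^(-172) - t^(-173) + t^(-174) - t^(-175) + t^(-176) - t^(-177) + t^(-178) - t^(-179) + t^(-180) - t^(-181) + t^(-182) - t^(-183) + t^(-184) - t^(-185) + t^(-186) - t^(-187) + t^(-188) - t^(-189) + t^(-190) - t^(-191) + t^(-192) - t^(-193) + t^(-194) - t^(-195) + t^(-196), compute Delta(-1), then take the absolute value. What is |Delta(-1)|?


Step 1: The polynomial has 393 terms with alternating signs, exponents from 196 down to -196.
Step 2: Substitute t = -1. The i-th term has coefficient (-1)^i and exponent (m-i),
  so its value is (-1)^i * (-1)^(m-i) = (-1)^m = 1 for every i.
Step 3: All 393 terms equal 1, so Delta(-1) = 393 * (1) = 393
Step 4: |Delta(-1)| = 393

393


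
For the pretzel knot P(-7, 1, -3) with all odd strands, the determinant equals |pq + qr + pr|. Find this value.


Step 1: Compute pq + qr + pr.
pq = (-7)*1 = -7
qr = 1*(-3) = -3
pr = (-7)*(-3) = 21
pq + qr + pr = -7 + (-3) + 21 = 11
Step 2: Take absolute value.
det(P(-7,1,-3)) = |11| = 11

11


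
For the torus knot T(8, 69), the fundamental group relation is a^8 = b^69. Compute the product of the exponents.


The relation is a^8 = b^69.
Product of exponents = 8 * 69
= 552

552


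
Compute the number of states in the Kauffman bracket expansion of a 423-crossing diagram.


Each crossing contributes 2 choices (A-smoothing or B-smoothing).
Total states = 2^423 = 21661481985318866090456360813617841433097164651373566993519371723551728967231450179999800047688590453885868835635965404913860608

21661481985318866090456360813617841433097164651373566993519371723551728967231450179999800047688590453885868835635965404913860608


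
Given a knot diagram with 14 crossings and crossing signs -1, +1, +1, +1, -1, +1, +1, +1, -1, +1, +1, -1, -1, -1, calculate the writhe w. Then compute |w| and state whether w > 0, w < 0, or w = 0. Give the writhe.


Step 1: Count positive crossings (+1).
Positive crossings: 8
Step 2: Count negative crossings (-1).
Negative crossings: 6
Step 3: Writhe = (positive) - (negative)
w = 8 - 6 = 2
Step 4: |w| = 2, and w is positive

2


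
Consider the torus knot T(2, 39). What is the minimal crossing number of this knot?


For a torus knot T(p, q) with gcd(p,q)=1,
the crossing number is min(p*(q-1), q*(p-1)).
p*(q-1) = 2*38 = 76
q*(p-1) = 39*1 = 39
min(76, 39) = 39

39


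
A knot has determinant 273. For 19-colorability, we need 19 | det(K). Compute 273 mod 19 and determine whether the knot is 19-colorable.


Step 1: A knot is p-colorable if and only if p divides its determinant.
Step 2: Compute 273 mod 19.
273 = 14 * 19 + 7
Step 3: 273 mod 19 = 7
Step 4: The knot is 19-colorable: no

7


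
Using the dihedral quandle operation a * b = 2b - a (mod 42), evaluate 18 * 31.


18 * 31 = 2*31 - 18 mod 42
= 62 - 18 mod 42
= 44 mod 42 = 2

2


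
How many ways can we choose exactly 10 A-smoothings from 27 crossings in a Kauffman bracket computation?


We choose which 10 of 27 crossings get A-smoothings.
C(27, 10) = 27! / (10! * 17!)
= 8436285

8436285


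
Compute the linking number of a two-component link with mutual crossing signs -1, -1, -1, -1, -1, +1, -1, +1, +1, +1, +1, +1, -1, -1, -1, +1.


Step 1: Count positive crossings: 7
Step 2: Count negative crossings: 9
Step 3: Sum of signs = 7 - 9 = -2
Step 4: Linking number = sum/2 = -2/2 = -1

-1


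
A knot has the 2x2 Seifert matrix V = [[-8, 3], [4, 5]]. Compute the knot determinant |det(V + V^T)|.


Step 1: Form V + V^T where V = [[-8, 3], [4, 5]]
  V^T = [[-8, 4], [3, 5]]
  V + V^T = [[-16, 7], [7, 10]]
Step 2: det(V + V^T) = (-16)*10 - 7*7
  = -160 - 49 = -209
Step 3: Knot determinant = |det(V + V^T)| = |-209| = 209

209


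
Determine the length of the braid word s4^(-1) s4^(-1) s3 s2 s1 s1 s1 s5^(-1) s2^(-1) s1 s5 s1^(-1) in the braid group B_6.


The word length counts the number of generators (including inverses).
Listing each generator: s4^(-1), s4^(-1), s3, s2, s1, s1, s1, s5^(-1), s2^(-1), s1, s5, s1^(-1)
There are 12 generators in this braid word.

12
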